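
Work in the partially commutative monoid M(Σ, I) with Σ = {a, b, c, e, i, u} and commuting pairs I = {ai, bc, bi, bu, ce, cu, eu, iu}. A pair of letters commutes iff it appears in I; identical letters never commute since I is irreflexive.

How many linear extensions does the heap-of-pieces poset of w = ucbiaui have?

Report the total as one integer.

62

drop 0:u onto floor
drop 1:c onto floor
drop 2:b onto floor
drop 3:i onto {1:c}
drop 4:a onto {0:u, 1:c, 2:b}
drop 5:u onto {4:a}
drop 6:i onto {3:i}
ground layer = {0:u, 1:c, 2:b}
drop-orders for the pieces not yet dropped (sum over which currently-grounded one goes next):
  1 to go: {5} 1  {6} 1
  2 to go: {3,6} 1  {4,5} 1  {5,6} 2
  3 to go: {0,4,5} 1  {2,4,5} 1  {3,5,6} 3  {4,5,6} 3
  4 to go: {0,2,4,5} 2  {0,4,5,6} 4  {2,4,5,6} 4  {3,4,5,6} 6
  5 to go: {0,2,4,5,6} 10  {0,3,4,5,6} 10  {1,3,4,5,6} 6  {2,3,4,5,6} 10
  if 0:u drops first: 16 orders
  if 1:c drops first: 30 orders
  if 2:b drops first: 16 orders
heap linearizations: 62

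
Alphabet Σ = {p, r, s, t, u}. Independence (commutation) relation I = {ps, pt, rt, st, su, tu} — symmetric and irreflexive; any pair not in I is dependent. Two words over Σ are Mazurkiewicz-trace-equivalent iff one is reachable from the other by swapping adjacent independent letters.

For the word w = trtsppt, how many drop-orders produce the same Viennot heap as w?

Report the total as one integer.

piece 0:t — minimal
piece 1:r — minimal
piece 2:t rests on {0:t}
piece 3:s rests on {1:r}
piece 4:p rests on {1:r}
piece 5:p rests on {4:p}
piece 6:t rests on {2:t}
minimal pieces: {0:t, 1:r}
ways to finish when only these pieces remain (= sum over removing one remaining piece with nothing left below it):
  1 left: {3}→1  {5}→1  {6}→1
  2 left: {2,6}→1  {3,5}→2  {3,6}→2  {4,5}→1  {5,6}→2
  3 left: {0,2,6}→1  {2,3,6}→3  {2,5,6}→3  {3,4,5}→3  {3,5,6}→6  {4,5,6}→3
  4 left: {0,2,3,6}→4  {0,2,5,6}→4  {1,3,4,5}→3  {2,3,5,6}→12  {2,4,5,6}→6  {3,4,5,6}→12
  5 left: {0,2,3,5,6}→20  {0,2,4,5,6}→10  {1,3,4,5,6}→15  {2,3,4,5,6}→30
  placing 0:t first → 45 extensions
  placing 1:r first → 60 extensions
total linear extensions = 105

105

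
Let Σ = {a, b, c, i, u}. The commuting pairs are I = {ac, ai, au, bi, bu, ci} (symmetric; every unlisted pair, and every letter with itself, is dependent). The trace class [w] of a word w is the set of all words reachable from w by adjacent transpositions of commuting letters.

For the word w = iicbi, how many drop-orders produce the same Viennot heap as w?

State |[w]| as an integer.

drop 0:i onto floor
drop 1:i onto {0:i}
drop 2:c onto floor
drop 3:b onto {2:c}
drop 4:i onto {1:i}
ground layer = {0:i, 2:c}
drop-orders for the pieces not yet dropped (sum over which currently-grounded one goes next):
  1 to go: {3} 1  {4} 1
  2 to go: {1,4} 1  {2,3} 1  {3,4} 2
  3 to go: {0,1,4} 1  {1,3,4} 3  {2,3,4} 3
  if 0:i drops first: 6 orders
  if 2:c drops first: 4 orders
heap linearizations: 10

10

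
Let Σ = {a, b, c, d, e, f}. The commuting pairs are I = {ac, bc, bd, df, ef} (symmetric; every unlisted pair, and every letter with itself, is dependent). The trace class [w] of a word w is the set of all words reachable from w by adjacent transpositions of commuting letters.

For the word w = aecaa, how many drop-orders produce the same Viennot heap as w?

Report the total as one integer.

piece 0:a — minimal
piece 1:e rests on {0:a}
piece 2:c rests on {1:e}
piece 3:a rests on {1:e}
piece 4:a rests on {3:a}
minimal pieces: {0:a}
ways to finish when only these pieces remain (= sum over removing one remaining piece with nothing left below it):
  1 left: {2}→1  {4}→1
  2 left: {2,4}→2  {3,4}→1
  3 left: {2,3,4}→3
  placing 0:a first → 3 extensions

3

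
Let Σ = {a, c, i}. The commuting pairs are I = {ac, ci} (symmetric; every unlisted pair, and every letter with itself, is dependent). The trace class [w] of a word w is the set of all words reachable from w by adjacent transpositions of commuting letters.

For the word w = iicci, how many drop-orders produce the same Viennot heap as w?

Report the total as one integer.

10

piece 0:i — minimal
piece 1:i rests on {0:i}
piece 2:c — minimal
piece 3:c rests on {2:c}
piece 4:i rests on {1:i}
minimal pieces: {0:i, 2:c}
ways to finish when only these pieces remain (= sum over removing one remaining piece with nothing left below it):
  1 left: {3}→1  {4}→1
  2 left: {1,4}→1  {2,3}→1  {3,4}→2
  3 left: {0,1,4}→1  {1,3,4}→3  {2,3,4}→3
  placing 0:i first → 6 extensions
  placing 2:c first → 4 extensions
total linear extensions = 10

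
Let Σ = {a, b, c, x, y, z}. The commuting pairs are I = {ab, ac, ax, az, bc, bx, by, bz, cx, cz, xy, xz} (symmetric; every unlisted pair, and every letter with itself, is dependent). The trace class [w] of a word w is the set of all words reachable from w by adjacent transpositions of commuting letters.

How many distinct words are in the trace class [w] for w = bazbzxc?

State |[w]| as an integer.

#0=b has no predecessor
#1=a has no predecessor
#2=z has no predecessor
#3=b depends on [0:b]
#4=z depends on [2:z]
#5=x has no predecessor
#6=c has no predecessor
sources: [0:b, 1:a, 2:z, 5:x, 6:c]
N(rest) = Σ N(rest − s) over sources s of rest; N(one piece) = 1:
  size 1 → [1]=1  [3]=1  [4]=1  [5]=1  [6]=1
  size 2 → [0,3]=1  [1,3]=2  [1,4]=2  [1,5]=2  [1,6]=2  [2,4]=1  [3,4]=2  [3,5]=2  [3,6]=2  [4,5]=2  [4,6]=2  [5,6]=2
  size 3 → [0,1,3]=3  [0,3,4]=3  [0,3,5]=3  [0,3,6]=3  [1,2,4]=3  [1,3,4]=6  [1,3,5]=6  [1,3,6]=6  [1,4,5]=6  [1,4,6]=6  [1,5,6]=6  [2,3,4]=3  [2,4,5]=3  [2,4,6]=3  [3,4,5]=6  [3,4,6]=6  [3,5,6]=6  [4,5,6]=6
  size 4 → [0,1,3,4]=12  [0,1,3,5]=12  [0,1,3,6]=12  [0,2,3,4]=6  [0,3,4,5]=12  [0,3,4,6]=12  [0,3,5,6]=12  [1,2,3,4]=12  [1,2,4,5]=12  [1,2,4,6]=12  [1,3,4,5]=24  [1,3,4,6]=24  [1,3,5,6]=24  [1,4,5,6]=24  [2,3,4,5]=12  [2,3,4,6]=12  [2,4,5,6]=12  [3,4,5,6]=24
  size 5 → [0,1,2,3,4]=30  [0,1,3,4,5]=60  [0,1,3,4,6]=60  [0,1,3,5,6]=60  [0,2,3,4,5]=30  [0,2,3,4,6]=30  [0,3,4,5,6]=60  [1,2,3,4,5]=60  [1,2,3,4,6]=60  [1,2,4,5,6]=60  [1,3,4,5,6]=120  [2,3,4,5,6]=60
  first=0(b) contributes 360
  first=1(a) contributes 180
  first=2(z) contributes 360
  first=5(x) contributes 180
  first=6(c) contributes 180
|[w]| = 1260

1260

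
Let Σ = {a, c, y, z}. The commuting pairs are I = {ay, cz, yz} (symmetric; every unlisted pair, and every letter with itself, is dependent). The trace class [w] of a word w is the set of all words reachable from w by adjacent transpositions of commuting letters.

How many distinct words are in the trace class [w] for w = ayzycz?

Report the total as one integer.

piece 0:a — minimal
piece 1:y — minimal
piece 2:z rests on {0:a}
piece 3:y rests on {1:y}
piece 4:c rests on {0:a, 3:y}
piece 5:z rests on {2:z}
minimal pieces: {0:a, 1:y}
ways to finish when only these pieces remain (= sum over removing one remaining piece with nothing left below it):
  1 left: {4}→1  {5}→1
  2 left: {2,5}→1  {3,4}→1  {4,5}→2
  3 left: {1,3,4}→1  {2,4,5}→3  {3,4,5}→3
  4 left: {0,2,4,5}→3  {1,3,4,5}→4  {2,3,4,5}→6
  placing 0:a first → 10 extensions
  placing 1:y first → 9 extensions
total linear extensions = 19

19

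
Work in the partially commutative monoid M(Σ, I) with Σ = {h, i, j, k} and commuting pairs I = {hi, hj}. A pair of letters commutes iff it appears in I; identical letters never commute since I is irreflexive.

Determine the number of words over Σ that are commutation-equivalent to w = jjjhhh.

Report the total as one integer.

20

#0=j has no predecessor
#1=j depends on [0:j]
#2=j depends on [1:j]
#3=h has no predecessor
#4=h depends on [3:h]
#5=h depends on [4:h]
sources: [0:j, 3:h]
N(rest) = Σ N(rest − s) over sources s of rest; N(one piece) = 1:
  size 1 → [2]=1  [5]=1
  size 2 → [1,2]=1  [2,5]=2  [4,5]=1
  size 3 → [0,1,2]=1  [1,2,5]=3  [2,4,5]=3  [3,4,5]=1
  size 4 → [0,1,2,5]=4  [1,2,4,5]=6  [2,3,4,5]=4
  first=0(j) contributes 10
  first=3(h) contributes 10
|[w]| = 20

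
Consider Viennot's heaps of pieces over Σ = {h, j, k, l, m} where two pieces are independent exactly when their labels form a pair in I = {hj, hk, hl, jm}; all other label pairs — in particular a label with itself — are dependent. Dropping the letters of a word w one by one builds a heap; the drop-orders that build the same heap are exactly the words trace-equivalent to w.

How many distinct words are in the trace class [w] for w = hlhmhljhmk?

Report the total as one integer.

0(h) covers ∅
1(l) covers ∅
2(h) covers 0:h
3(m) covers 1:l, 2:h
4(h) covers 3:m
5(l) covers 3:m
6(j) covers 5:l
7(h) covers 4:h
8(m) covers 5:l, 7:h
9(k) covers 6:j, 8:m
floor of heap: 0:h, 1:l
completions by unplaced set U, small U first (add the entries for U minus each lowest piece of U):
  |U|=1: {9}:1
  |U|=2: {6,9}:1  {8,9}:1
  |U|=3: {6,8,9}:2  {7,8,9}:1
  |U|=4: {4,7,8,9}:1  {5,6,8,9}:2  {6,7,8,9}:3
  |U|=5: {4,6,7,8,9}:4  {5,6,7,8,9}:5
  |U|=6: {4,5,6,7,8,9}:9
  |U|=7: {3,4,5,6,7,8,9}:9
  |U|=8: {1,3,4,5,6,7,8,9}:9  {2,3,4,5,6,7,8,9}:9
  start at 0(h): 18
  start at 1(l): 9
sum over floor = 27

27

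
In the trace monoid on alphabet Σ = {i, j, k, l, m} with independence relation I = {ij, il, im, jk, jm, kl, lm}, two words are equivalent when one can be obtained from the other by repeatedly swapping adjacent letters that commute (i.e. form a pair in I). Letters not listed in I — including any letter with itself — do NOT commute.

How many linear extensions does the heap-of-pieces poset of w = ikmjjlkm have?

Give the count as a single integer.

56

0(i) covers ∅
1(k) covers 0:i
2(m) covers 1:k
3(j) covers ∅
4(j) covers 3:j
5(l) covers 4:j
6(k) covers 2:m
7(m) covers 6:k
floor of heap: 0:i, 3:j
completions by unplaced set U, small U first (add the entries for U minus each lowest piece of U):
  |U|=1: {5}:1  {7}:1
  |U|=2: {4,5}:1  {5,7}:2  {6,7}:1
  |U|=3: {2,6,7}:1  {3,4,5}:1  {4,5,7}:3  {5,6,7}:3
  |U|=4: {1,2,6,7}:1  {2,5,6,7}:4  {3,4,5,7}:4  {4,5,6,7}:6
  |U|=5: {0,1,2,6,7}:1  {1,2,5,6,7}:5  {2,4,5,6,7}:10  {3,4,5,6,7}:10
  |U|=6: {0,1,2,5,6,7}:6  {1,2,4,5,6,7}:15  {2,3,4,5,6,7}:20
  start at 0(i): 35
  start at 3(j): 21
sum over floor = 56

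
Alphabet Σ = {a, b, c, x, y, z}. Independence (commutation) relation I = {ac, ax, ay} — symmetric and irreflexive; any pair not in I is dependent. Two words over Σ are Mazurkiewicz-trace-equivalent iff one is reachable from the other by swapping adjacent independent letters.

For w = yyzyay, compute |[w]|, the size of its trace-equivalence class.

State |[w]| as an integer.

3

#0=y has no predecessor
#1=y depends on [0:y]
#2=z depends on [1:y]
#3=y depends on [2:z]
#4=a depends on [2:z]
#5=y depends on [3:y]
sources: [0:y]
N(rest) = Σ N(rest − s) over sources s of rest; N(one piece) = 1:
  size 1 → [4]=1  [5]=1
  size 2 → [3,5]=1  [4,5]=2
  size 3 → [3,4,5]=3
  size 4 → [2,3,4,5]=3
  first=0(y) contributes 3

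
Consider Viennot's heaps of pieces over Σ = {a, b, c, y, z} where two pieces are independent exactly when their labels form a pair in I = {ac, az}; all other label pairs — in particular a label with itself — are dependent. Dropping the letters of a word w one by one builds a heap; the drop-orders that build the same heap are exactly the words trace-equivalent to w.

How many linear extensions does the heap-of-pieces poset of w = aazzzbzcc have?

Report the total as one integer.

#0=a has no predecessor
#1=a depends on [0:a]
#2=z has no predecessor
#3=z depends on [2:z]
#4=z depends on [3:z]
#5=b depends on [1:a, 4:z]
#6=z depends on [5:b]
#7=c depends on [6:z]
#8=c depends on [7:c]
sources: [0:a, 2:z]
N(rest) = Σ N(rest − s) over sources s of rest; N(one piece) = 1:
  size 1 → [8]=1
  size 2 → [7,8]=1
  size 3 → [6,7,8]=1
  size 4 → [5,6,7,8]=1
  size 5 → [1,5,6,7,8]=1  [4,5,6,7,8]=1
  size 6 → [0,1,5,6,7,8]=1  [1,4,5,6,7,8]=2  [3,4,5,6,7,8]=1
  size 7 → [0,1,4,5,6,7,8]=3  [1,3,4,5,6,7,8]=3  [2,3,4,5,6,7,8]=1
  first=0(a) contributes 4
  first=2(z) contributes 6
|[w]| = 10

10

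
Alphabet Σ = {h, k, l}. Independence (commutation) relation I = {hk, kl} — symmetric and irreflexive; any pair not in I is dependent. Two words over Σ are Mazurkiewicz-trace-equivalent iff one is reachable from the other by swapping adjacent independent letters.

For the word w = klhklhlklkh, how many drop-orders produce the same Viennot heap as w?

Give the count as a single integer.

piece 0:k — minimal
piece 1:l — minimal
piece 2:h rests on {1:l}
piece 3:k rests on {0:k}
piece 4:l rests on {2:h}
piece 5:h rests on {4:l}
piece 6:l rests on {5:h}
piece 7:k rests on {3:k}
piece 8:l rests on {6:l}
piece 9:k rests on {7:k}
piece 10:h rests on {8:l}
minimal pieces: {0:k, 1:l}
ways to finish when only these pieces remain (= sum over removing one remaining piece with nothing left below it):
  1 left: {9}→1  {10}→1
  2 left: {7,9}→1  {8,10}→1  {9,10}→2
  3 left: {3,7,9}→1  {6,8,10}→1  {7,9,10}→3  {8,9,10}→3
  4 left: {0,3,7,9}→1  {3,7,9,10}→4  {5,6,8,10}→1  {6,8,9,10}→4  {7,8,9,10}→6
  5 left: {0,3,7,9,10}→5  {3,7,8,9,10}→10  {4,5,6,8,10}→1  {5,6,8,9,10}→5  {6,7,8,9,10}→10
  6 left: {0,3,7,8,9,10}→15  {2,4,5,6,8,10}→1  {3,6,7,8,9,10}→20  {4,5,6,8,9,10}→6  {5,6,7,8,9,10}→15
  7 left: {0,3,6,7,8,9,10}→35  {1,2,4,5,6,8,10}→1  {2,4,5,6,8,9,10}→7  {3,5,6,7,8,9,10}→35  {4,5,6,7,8,9,10}→21
  8 left: {0,3,5,6,7,8,9,10}→70  {1,2,4,5,6,8,9,10}→8  {2,4,5,6,7,8,9,10}→28  {3,4,5,6,7,8,9,10}→56
  9 left: {0,3,4,5,6,7,8,9,10}→126  {1,2,4,5,6,7,8,9,10}→36  {2,3,4,5,6,7,8,9,10}→84
  placing 0:k first → 120 extensions
  placing 1:l first → 210 extensions
total linear extensions = 330

330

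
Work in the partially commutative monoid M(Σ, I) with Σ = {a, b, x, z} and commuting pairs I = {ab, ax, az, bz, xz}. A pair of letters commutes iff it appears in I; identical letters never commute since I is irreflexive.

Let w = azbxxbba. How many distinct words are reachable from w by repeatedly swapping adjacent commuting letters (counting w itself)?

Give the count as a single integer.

0(a) covers ∅
1(z) covers ∅
2(b) covers ∅
3(x) covers 2:b
4(x) covers 3:x
5(b) covers 4:x
6(b) covers 5:b
7(a) covers 0:a
floor of heap: 0:a, 1:z, 2:b
completions by unplaced set U, small U first (add the entries for U minus each lowest piece of U):
  |U|=1: {1}:1  {6}:1  {7}:1
  |U|=2: {0,7}:1  {1,6}:2  {1,7}:2  {5,6}:1  {6,7}:2
  |U|=3: {0,1,7}:3  {0,6,7}:3  {1,5,6}:3  {1,6,7}:6  {4,5,6}:1  {5,6,7}:3
  |U|=4: {0,1,6,7}:12  {0,5,6,7}:6  {1,4,5,6}:4  {1,5,6,7}:12  {3,4,5,6}:1  {4,5,6,7}:4
  |U|=5: {0,1,5,6,7}:30  {0,4,5,6,7}:10  {1,3,4,5,6}:5  {1,4,5,6,7}:20  {2,3,4,5,6}:1  {3,4,5,6,7}:5
  |U|=6: {0,1,4,5,6,7}:60  {0,3,4,5,6,7}:15  {1,2,3,4,5,6}:6  {1,3,4,5,6,7}:30  {2,3,4,5,6,7}:6
  start at 0(a): 42
  start at 1(z): 21
  start at 2(b): 105
sum over floor = 168

168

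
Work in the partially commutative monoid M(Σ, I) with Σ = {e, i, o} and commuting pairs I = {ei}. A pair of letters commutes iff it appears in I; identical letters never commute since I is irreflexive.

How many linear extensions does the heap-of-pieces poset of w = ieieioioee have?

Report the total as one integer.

10

0(i) covers ∅
1(e) covers ∅
2(i) covers 0:i
3(e) covers 1:e
4(i) covers 2:i
5(o) covers 3:e, 4:i
6(i) covers 5:o
7(o) covers 6:i
8(e) covers 7:o
9(e) covers 8:e
floor of heap: 0:i, 1:e
completions by unplaced set U, small U first (add the entries for U minus each lowest piece of U):
  |U|=1: {9}:1
  |U|=2: {8,9}:1
  |U|=3: {7,8,9}:1
  |U|=4: {6,7,8,9}:1
  |U|=5: {5,6,7,8,9}:1
  |U|=6: {3,5,6,7,8,9}:1  {4,5,6,7,8,9}:1
  |U|=7: {1,3,5,6,7,8,9}:1  {2,4,5,6,7,8,9}:1  {3,4,5,6,7,8,9}:2
  |U|=8: {0,2,4,5,6,7,8,9}:1  {1,3,4,5,6,7,8,9}:3  {2,3,4,5,6,7,8,9}:3
  start at 0(i): 6
  start at 1(e): 4
sum over floor = 10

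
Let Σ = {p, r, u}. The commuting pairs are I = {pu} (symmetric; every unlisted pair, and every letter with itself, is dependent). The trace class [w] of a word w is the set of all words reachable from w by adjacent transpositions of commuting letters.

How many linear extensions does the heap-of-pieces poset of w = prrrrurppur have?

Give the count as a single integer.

drop 0:p onto floor
drop 1:r onto {0:p}
drop 2:r onto {1:r}
drop 3:r onto {2:r}
drop 4:r onto {3:r}
drop 5:u onto {4:r}
drop 6:r onto {5:u}
drop 7:p onto {6:r}
drop 8:p onto {7:p}
drop 9:u onto {6:r}
drop 10:r onto {8:p, 9:u}
ground layer = {0:p}
drop-orders for the pieces not yet dropped (sum over which currently-grounded one goes next):
  1 to go: {10} 1
  2 to go: {8,10} 1  {9,10} 1
  3 to go: {7,8,10} 1  {8,9,10} 2
  4 to go: {7,8,9,10} 3
  5 to go: {6,7,8,9,10} 3
  6 to go: {5,6,7,8,9,10} 3
  7 to go: {4,5,6,7,8,9,10} 3
  8 to go: {3,4,5,6,7,8,9,10} 3
  9 to go: {2,3,4,5,6,7,8,9,10} 3
  if 0:p drops first: 3 orders

3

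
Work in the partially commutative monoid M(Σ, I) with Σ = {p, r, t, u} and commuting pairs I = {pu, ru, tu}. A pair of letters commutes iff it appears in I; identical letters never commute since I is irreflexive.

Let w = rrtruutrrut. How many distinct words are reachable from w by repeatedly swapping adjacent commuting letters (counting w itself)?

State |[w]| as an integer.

drop 0:r onto floor
drop 1:r onto {0:r}
drop 2:t onto {1:r}
drop 3:r onto {2:t}
drop 4:u onto floor
drop 5:u onto {4:u}
drop 6:t onto {3:r}
drop 7:r onto {6:t}
drop 8:r onto {7:r}
drop 9:u onto {5:u}
drop 10:t onto {8:r}
ground layer = {0:r, 4:u}
drop-orders for the pieces not yet dropped (sum over which currently-grounded one goes next):
  1 to go: {9} 1  {10} 1
  2 to go: {5,9} 1  {8,10} 1  {9,10} 2
  3 to go: {4,5,9} 1  {5,9,10} 3  {7,8,10} 1  {8,9,10} 3
  4 to go: {4,5,9,10} 4  {5,8,9,10} 6  {6,7,8,10} 1  {7,8,9,10} 4
  5 to go: {3,6,7,8,10} 1  {4,5,8,9,10} 10  {5,7,8,9,10} 10  {6,7,8,9,10} 5
  6 to go: {2,3,6,7,8,10} 1  {3,6,7,8,9,10} 6  {4,5,7,8,9,10} 20  {5,6,7,8,9,10} 15
  7 to go: {1,2,3,6,7,8,10} 1  {2,3,6,7,8,9,10} 7  {3,5,6,7,8,9,10} 21  {4,5,6,7,8,9,10} 35
  8 to go: {0,1,2,3,6,7,8,10} 1  {1,2,3,6,7,8,9,10} 8  {2,3,5,6,7,8,9,10} 28  {3,4,5,6,7,8,9,10} 56
  9 to go: {0,1,2,3,6,7,8,9,10} 9  {1,2,3,5,6,7,8,9,10} 36  {2,3,4,5,6,7,8,9,10} 84
  if 0:r drops first: 120 orders
  if 4:u drops first: 45 orders
heap linearizations: 165

165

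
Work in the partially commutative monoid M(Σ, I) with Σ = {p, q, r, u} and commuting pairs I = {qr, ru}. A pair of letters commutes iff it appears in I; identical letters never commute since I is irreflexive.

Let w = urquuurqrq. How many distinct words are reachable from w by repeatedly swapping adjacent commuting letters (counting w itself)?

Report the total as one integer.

0(u) covers ∅
1(r) covers ∅
2(q) covers 0:u
3(u) covers 2:q
4(u) covers 3:u
5(u) covers 4:u
6(r) covers 1:r
7(q) covers 5:u
8(r) covers 6:r
9(q) covers 7:q
floor of heap: 0:u, 1:r
completions by unplaced set U, small U first (add the entries for U minus each lowest piece of U):
  |U|=1: {8}:1  {9}:1
  |U|=2: {6,8}:1  {7,9}:1  {8,9}:2
  |U|=3: {1,6,8}:1  {5,7,9}:1  {6,8,9}:3  {7,8,9}:3
  |U|=4: {1,6,8,9}:4  {4,5,7,9}:1  {5,7,8,9}:4  {6,7,8,9}:6
  |U|=5: {1,6,7,8,9}:10  {3,4,5,7,9}:1  {4,5,7,8,9}:5  {5,6,7,8,9}:10
  |U|=6: {1,5,6,7,8,9}:20  {2,3,4,5,7,9}:1  {3,4,5,7,8,9}:6  {4,5,6,7,8,9}:15
  |U|=7: {0,2,3,4,5,7,9}:1  {1,4,5,6,7,8,9}:35  {2,3,4,5,7,8,9}:7  {3,4,5,6,7,8,9}:21
  |U|=8: {0,2,3,4,5,7,8,9}:8  {1,3,4,5,6,7,8,9}:56  {2,3,4,5,6,7,8,9}:28
  start at 0(u): 84
  start at 1(r): 36
sum over floor = 120

120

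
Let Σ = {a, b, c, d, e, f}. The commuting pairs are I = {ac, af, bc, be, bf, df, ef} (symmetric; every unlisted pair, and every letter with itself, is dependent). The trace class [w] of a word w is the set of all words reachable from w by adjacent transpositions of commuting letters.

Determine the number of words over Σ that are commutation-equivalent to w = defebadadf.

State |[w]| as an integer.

135

drop 0:d onto floor
drop 1:e onto {0:d}
drop 2:f onto floor
drop 3:e onto {1:e}
drop 4:b onto {0:d}
drop 5:a onto {3:e, 4:b}
drop 6:d onto {5:a}
drop 7:a onto {6:d}
drop 8:d onto {7:a}
drop 9:f onto {2:f}
ground layer = {0:d, 2:f}
drop-orders for the pieces not yet dropped (sum over which currently-grounded one goes next):
  1 to go: {8} 1  {9} 1
  2 to go: {2,9} 1  {7,8} 1  {8,9} 2
  3 to go: {2,8,9} 3  {6,7,8} 1  {7,8,9} 3
  4 to go: {2,7,8,9} 6  {5,6,7,8} 1  {6,7,8,9} 4
  5 to go: {2,6,7,8,9} 10  {3,5,6,7,8} 1  {4,5,6,7,8} 1  {5,6,7,8,9} 5
  6 to go: {1,3,5,6,7,8} 1  {2,5,6,7,8,9} 15  {3,4,5,6,7,8} 2  {3,5,6,7,8,9} 6  {4,5,6,7,8,9} 6
  7 to go: {1,3,4,5,6,7,8} 3  {1,3,5,6,7,8,9} 7  {2,3,5,6,7,8,9} 21  {2,4,5,6,7,8,9} 21  {3,4,5,6,7,8,9} 14
  8 to go: {0,1,3,4,5,6,7,8} 3  {1,2,3,5,6,7,8,9} 28  {1,3,4,5,6,7,8,9} 24  {2,3,4,5,6,7,8,9} 56
  if 0:d drops first: 108 orders
  if 2:f drops first: 27 orders
heap linearizations: 135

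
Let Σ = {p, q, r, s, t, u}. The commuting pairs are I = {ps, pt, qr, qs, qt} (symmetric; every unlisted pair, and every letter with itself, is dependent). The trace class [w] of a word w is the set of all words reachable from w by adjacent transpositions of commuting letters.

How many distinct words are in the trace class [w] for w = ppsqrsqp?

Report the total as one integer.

34

#0=p has no predecessor
#1=p depends on [0:p]
#2=s has no predecessor
#3=q depends on [1:p]
#4=r depends on [1:p, 2:s]
#5=s depends on [4:r]
#6=q depends on [3:q]
#7=p depends on [4:r, 6:q]
sources: [0:p, 2:s]
N(rest) = Σ N(rest − s) over sources s of rest; N(one piece) = 1:
  size 1 → [5]=1  [7]=1
  size 2 → [5,7]=2  [6,7]=1
  size 3 → [3,6,7]=1  [4,5,7]=2  [5,6,7]=3
  size 4 → [2,4,5,7]=2  [3,5,6,7]=4  [4,5,6,7]=5
  size 5 → [2,4,5,6,7]=7  [3,4,5,6,7]=9
  size 6 → [1,3,4,5,6,7]=9  [2,3,4,5,6,7]=16
  first=0(p) contributes 25
  first=2(s) contributes 9
|[w]| = 34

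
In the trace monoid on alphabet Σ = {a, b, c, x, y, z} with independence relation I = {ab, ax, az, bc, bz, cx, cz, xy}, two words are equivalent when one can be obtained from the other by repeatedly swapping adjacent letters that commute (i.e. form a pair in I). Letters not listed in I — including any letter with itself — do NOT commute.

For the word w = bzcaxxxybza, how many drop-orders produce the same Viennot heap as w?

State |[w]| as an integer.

piece 0:b — minimal
piece 1:z — minimal
piece 2:c — minimal
piece 3:a rests on {2:c}
piece 4:x rests on {0:b, 1:z}
piece 5:x rests on {4:x}
piece 6:x rests on {5:x}
piece 7:y rests on {0:b, 1:z, 3:a}
piece 8:b rests on {6:x, 7:y}
piece 9:z rests on {6:x, 7:y}
piece 10:a rests on {7:y}
minimal pieces: {0:b, 1:z, 2:c}
ways to finish when only these pieces remain (= sum over removing one remaining piece with nothing left below it):
  1 left: {8}→1  {9}→1  {10}→1
  2 left: {8,9}→2  {8,10}→2  {9,10}→2
  3 left: {6,8,9}→2  {8,9,10}→6
  4 left: {5,6,8,9}→2  {6,8,9,10}→8  {7,8,9,10}→6
  5 left: {3,7,8,9,10}→6  {4,5,6,8,9}→2  {5,6,8,9,10}→10  {6,7,8,9,10}→14
  6 left: {2,3,7,8,9,10}→6  {3,6,7,8,9,10}→20  {4,5,6,8,9,10}→12  {5,6,7,8,9,10}→24
  7 left: {2,3,6,7,8,9,10}→26  {3,5,6,7,8,9,10}→44  {4,5,6,7,8,9,10}→36
  8 left: {0,4,5,6,7,8,9,10}→36  {1,4,5,6,7,8,9,10}→36  {2,3,5,6,7,8,9,10}→70  {3,4,5,6,7,8,9,10}→80
  9 left: {0,1,4,5,6,7,8,9,10}→72  {0,3,4,5,6,7,8,9,10}→116  {1,3,4,5,6,7,8,9,10}→116  {2,3,4,5,6,7,8,9,10}→150
  placing 0:b first → 266 extensions
  placing 1:z first → 266 extensions
  placing 2:c first → 304 extensions
total linear extensions = 836

836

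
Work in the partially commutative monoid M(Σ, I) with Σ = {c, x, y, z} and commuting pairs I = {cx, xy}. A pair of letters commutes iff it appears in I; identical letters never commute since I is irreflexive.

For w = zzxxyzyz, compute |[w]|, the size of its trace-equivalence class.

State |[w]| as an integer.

#0=z has no predecessor
#1=z depends on [0:z]
#2=x depends on [1:z]
#3=x depends on [2:x]
#4=y depends on [1:z]
#5=z depends on [3:x, 4:y]
#6=y depends on [5:z]
#7=z depends on [6:y]
sources: [0:z]
N(rest) = Σ N(rest − s) over sources s of rest; N(one piece) = 1:
  size 1 → [7]=1
  size 2 → [6,7]=1
  size 3 → [5,6,7]=1
  size 4 → [3,5,6,7]=1  [4,5,6,7]=1
  size 5 → [2,3,5,6,7]=1  [3,4,5,6,7]=2
  size 6 → [2,3,4,5,6,7]=3
  first=0(z) contributes 3

3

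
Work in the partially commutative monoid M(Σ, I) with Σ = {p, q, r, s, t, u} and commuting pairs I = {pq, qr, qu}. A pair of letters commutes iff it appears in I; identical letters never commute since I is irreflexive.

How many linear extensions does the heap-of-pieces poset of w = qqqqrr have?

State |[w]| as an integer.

#0=q has no predecessor
#1=q depends on [0:q]
#2=q depends on [1:q]
#3=q depends on [2:q]
#4=r has no predecessor
#5=r depends on [4:r]
sources: [0:q, 4:r]
N(rest) = Σ N(rest − s) over sources s of rest; N(one piece) = 1:
  size 1 → [3]=1  [5]=1
  size 2 → [2,3]=1  [3,5]=2  [4,5]=1
  size 3 → [1,2,3]=1  [2,3,5]=3  [3,4,5]=3
  size 4 → [0,1,2,3]=1  [1,2,3,5]=4  [2,3,4,5]=6
  first=0(q) contributes 10
  first=4(r) contributes 5
|[w]| = 15

15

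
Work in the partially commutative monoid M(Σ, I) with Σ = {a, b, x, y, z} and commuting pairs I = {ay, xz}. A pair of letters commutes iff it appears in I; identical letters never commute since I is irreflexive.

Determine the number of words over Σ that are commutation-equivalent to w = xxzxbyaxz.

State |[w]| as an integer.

piece 0:x — minimal
piece 1:x rests on {0:x}
piece 2:z — minimal
piece 3:x rests on {1:x}
piece 4:b rests on {2:z, 3:x}
piece 5:y rests on {4:b}
piece 6:a rests on {4:b}
piece 7:x rests on {5:y, 6:a}
piece 8:z rests on {5:y, 6:a}
minimal pieces: {0:x, 2:z}
ways to finish when only these pieces remain (= sum over removing one remaining piece with nothing left below it):
  1 left: {7}→1  {8}→1
  2 left: {7,8}→2
  3 left: {5,7,8}→2  {6,7,8}→2
  4 left: {5,6,7,8}→4
  5 left: {4,5,6,7,8}→4
  6 left: {2,4,5,6,7,8}→4  {3,4,5,6,7,8}→4
  7 left: {1,3,4,5,6,7,8}→4  {2,3,4,5,6,7,8}→8
  placing 0:x first → 12 extensions
  placing 2:z first → 4 extensions
total linear extensions = 16

16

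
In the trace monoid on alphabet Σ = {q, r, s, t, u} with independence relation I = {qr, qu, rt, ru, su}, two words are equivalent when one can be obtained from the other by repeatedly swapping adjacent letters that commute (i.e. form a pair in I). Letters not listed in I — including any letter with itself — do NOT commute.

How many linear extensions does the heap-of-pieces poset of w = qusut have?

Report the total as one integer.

piece 0:q — minimal
piece 1:u — minimal
piece 2:s rests on {0:q}
piece 3:u rests on {1:u}
piece 4:t rests on {2:s, 3:u}
minimal pieces: {0:q, 1:u}
ways to finish when only these pieces remain (= sum over removing one remaining piece with nothing left below it):
  1 left: {4}→1
  2 left: {2,4}→1  {3,4}→1
  3 left: {0,2,4}→1  {1,3,4}→1  {2,3,4}→2
  placing 0:q first → 3 extensions
  placing 1:u first → 3 extensions
total linear extensions = 6

6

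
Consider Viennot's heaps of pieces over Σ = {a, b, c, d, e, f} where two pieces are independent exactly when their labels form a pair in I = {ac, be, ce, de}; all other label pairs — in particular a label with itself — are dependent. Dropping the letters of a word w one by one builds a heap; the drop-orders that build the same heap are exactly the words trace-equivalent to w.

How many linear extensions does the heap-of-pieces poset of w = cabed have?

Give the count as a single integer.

7

0(c) covers ∅
1(a) covers ∅
2(b) covers 0:c, 1:a
3(e) covers 1:a
4(d) covers 2:b
floor of heap: 0:c, 1:a
completions by unplaced set U, small U first (add the entries for U minus each lowest piece of U):
  |U|=1: {3}:1  {4}:1
  |U|=2: {2,4}:1  {3,4}:2
  |U|=3: {0,2,4}:1  {2,3,4}:3
  start at 0(c): 3
  start at 1(a): 4
sum over floor = 7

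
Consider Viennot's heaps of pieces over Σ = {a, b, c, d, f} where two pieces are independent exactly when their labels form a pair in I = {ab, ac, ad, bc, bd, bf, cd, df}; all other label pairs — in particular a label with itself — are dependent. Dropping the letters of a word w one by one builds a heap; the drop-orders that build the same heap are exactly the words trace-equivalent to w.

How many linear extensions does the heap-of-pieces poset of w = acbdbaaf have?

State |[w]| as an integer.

672

#0=a has no predecessor
#1=c has no predecessor
#2=b has no predecessor
#3=d has no predecessor
#4=b depends on [2:b]
#5=a depends on [0:a]
#6=a depends on [5:a]
#7=f depends on [1:c, 6:a]
sources: [0:a, 1:c, 2:b, 3:d]
N(rest) = Σ N(rest − s) over sources s of rest; N(one piece) = 1:
  size 1 → [3]=1  [4]=1  [7]=1
  size 2 → [1,7]=1  [2,4]=1  [3,4]=2  [3,7]=2  [4,7]=2  [6,7]=1
  size 3 → [1,3,7]=3  [1,4,7]=3  [1,6,7]=2  [2,3,4]=3  [2,4,7]=3  [3,4,7]=6  [3,6,7]=3  [4,6,7]=3  [5,6,7]=1
  size 4 → [0,5,6,7]=1  [1,2,4,7]=6  [1,3,4,7]=12  [1,3,6,7]=8  [1,4,6,7]=8  [1,5,6,7]=3  [2,3,4,7]=12  [2,4,6,7]=6  [3,4,6,7]=12  [3,5,6,7]=4  [4,5,6,7]=4
  size 5 → [0,1,5,6,7]=4  [0,3,5,6,7]=5  [0,4,5,6,7]=5  [1,2,3,4,7]=30  [1,2,4,6,7]=20  [1,3,4,6,7]=40  [1,3,5,6,7]=15  [1,4,5,6,7]=15  [2,3,4,6,7]=30  [2,4,5,6,7]=10  [3,4,5,6,7]=20
  size 6 → [0,1,3,5,6,7]=24  [0,1,4,5,6,7]=24  [0,2,4,5,6,7]=15  [0,3,4,5,6,7]=30  [1,2,3,4,6,7]=120  [1,2,4,5,6,7]=45  [1,3,4,5,6,7]=90  [2,3,4,5,6,7]=60
  first=0(a) contributes 315
  first=1(c) contributes 105
  first=2(b) contributes 168
  first=3(d) contributes 84
|[w]| = 672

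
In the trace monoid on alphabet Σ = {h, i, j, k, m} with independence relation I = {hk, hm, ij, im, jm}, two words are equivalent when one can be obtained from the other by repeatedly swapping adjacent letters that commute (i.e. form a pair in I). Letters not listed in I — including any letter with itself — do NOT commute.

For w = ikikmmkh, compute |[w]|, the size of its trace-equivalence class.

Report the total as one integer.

drop 0:i onto floor
drop 1:k onto {0:i}
drop 2:i onto {1:k}
drop 3:k onto {2:i}
drop 4:m onto {3:k}
drop 5:m onto {4:m}
drop 6:k onto {5:m}
drop 7:h onto {2:i}
ground layer = {0:i}
drop-orders for the pieces not yet dropped (sum over which currently-grounded one goes next):
  1 to go: {6} 1  {7} 1
  2 to go: {5,6} 1  {6,7} 2
  3 to go: {4,5,6} 1  {5,6,7} 3
  4 to go: {3,4,5,6} 1  {4,5,6,7} 4
  5 to go: {3,4,5,6,7} 5
  6 to go: {2,3,4,5,6,7} 5
  if 0:i drops first: 5 orders

5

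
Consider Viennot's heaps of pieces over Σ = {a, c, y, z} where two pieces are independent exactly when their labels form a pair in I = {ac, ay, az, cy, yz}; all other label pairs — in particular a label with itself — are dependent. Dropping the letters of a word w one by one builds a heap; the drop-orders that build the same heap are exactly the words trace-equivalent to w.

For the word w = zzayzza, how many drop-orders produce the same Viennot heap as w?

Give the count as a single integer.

105

0(z) covers ∅
1(z) covers 0:z
2(a) covers ∅
3(y) covers ∅
4(z) covers 1:z
5(z) covers 4:z
6(a) covers 2:a
floor of heap: 0:z, 2:a, 3:y
completions by unplaced set U, small U first (add the entries for U minus each lowest piece of U):
  |U|=1: {3}:1  {5}:1  {6}:1
  |U|=2: {2,6}:1  {3,5}:2  {3,6}:2  {4,5}:1  {5,6}:2
  |U|=3: {1,4,5}:1  {2,3,6}:3  {2,5,6}:3  {3,4,5}:3  {3,5,6}:6  {4,5,6}:3
  |U|=4: {0,1,4,5}:1  {1,3,4,5}:4  {1,4,5,6}:4  {2,3,5,6}:12  {2,4,5,6}:6  {3,4,5,6}:12
  |U|=5: {0,1,3,4,5}:5  {0,1,4,5,6}:5  {1,2,4,5,6}:10  {1,3,4,5,6}:20  {2,3,4,5,6}:30
  start at 0(z): 60
  start at 2(a): 30
  start at 3(y): 15
sum over floor = 105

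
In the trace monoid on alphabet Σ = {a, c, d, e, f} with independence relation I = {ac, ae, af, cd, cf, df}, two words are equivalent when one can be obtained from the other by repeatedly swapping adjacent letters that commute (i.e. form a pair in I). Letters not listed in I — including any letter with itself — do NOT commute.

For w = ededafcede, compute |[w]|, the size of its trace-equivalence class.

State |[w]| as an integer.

18

piece 0:e — minimal
piece 1:d rests on {0:e}
piece 2:e rests on {1:d}
piece 3:d rests on {2:e}
piece 4:a rests on {3:d}
piece 5:f rests on {2:e}
piece 6:c rests on {2:e}
piece 7:e rests on {3:d, 5:f, 6:c}
piece 8:d rests on {4:a, 7:e}
piece 9:e rests on {8:d}
minimal pieces: {0:e}
ways to finish when only these pieces remain (= sum over removing one remaining piece with nothing left below it):
  1 left: {9}→1
  2 left: {8,9}→1
  3 left: {4,8,9}→1  {7,8,9}→1
  4 left: {4,7,8,9}→2  {5,7,8,9}→1  {6,7,8,9}→1
  5 left: {3,4,7,8,9}→2  {4,5,7,8,9}→3  {4,6,7,8,9}→3  {5,6,7,8,9}→2
  6 left: {3,4,5,7,8,9}→5  {3,4,6,7,8,9}→5  {4,5,6,7,8,9}→8
  7 left: {3,4,5,6,7,8,9}→18
  8 left: {2,3,4,5,6,7,8,9}→18
  placing 0:e first → 18 extensions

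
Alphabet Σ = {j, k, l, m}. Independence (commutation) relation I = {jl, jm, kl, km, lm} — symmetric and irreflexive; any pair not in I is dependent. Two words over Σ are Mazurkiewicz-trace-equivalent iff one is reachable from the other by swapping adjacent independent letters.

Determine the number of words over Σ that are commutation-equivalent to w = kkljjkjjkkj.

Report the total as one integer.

drop 0:k onto floor
drop 1:k onto {0:k}
drop 2:l onto floor
drop 3:j onto {1:k}
drop 4:j onto {3:j}
drop 5:k onto {4:j}
drop 6:j onto {5:k}
drop 7:j onto {6:j}
drop 8:k onto {7:j}
drop 9:k onto {8:k}
drop 10:j onto {9:k}
ground layer = {0:k, 2:l}
drop-orders for the pieces not yet dropped (sum over which currently-grounded one goes next):
  1 to go: {2} 1  {10} 1
  2 to go: {2,10} 2  {9,10} 1
  3 to go: {2,9,10} 3  {8,9,10} 1
  4 to go: {2,8,9,10} 4  {7,8,9,10} 1
  5 to go: {2,7,8,9,10} 5  {6,7,8,9,10} 1
  6 to go: {2,6,7,8,9,10} 6  {5,6,7,8,9,10} 1
  7 to go: {2,5,6,7,8,9,10} 7  {4,5,6,7,8,9,10} 1
  8 to go: {2,4,5,6,7,8,9,10} 8  {3,4,5,6,7,8,9,10} 1
  9 to go: {1,3,4,5,6,7,8,9,10} 1  {2,3,4,5,6,7,8,9,10} 9
  if 0:k drops first: 10 orders
  if 2:l drops first: 1 orders
heap linearizations: 11

11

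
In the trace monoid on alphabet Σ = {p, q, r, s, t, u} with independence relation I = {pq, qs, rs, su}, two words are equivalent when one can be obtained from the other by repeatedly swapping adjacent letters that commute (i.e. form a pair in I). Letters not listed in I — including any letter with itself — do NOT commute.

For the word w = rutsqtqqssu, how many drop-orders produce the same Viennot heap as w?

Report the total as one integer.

20

#0=r has no predecessor
#1=u depends on [0:r]
#2=t depends on [1:u]
#3=s depends on [2:t]
#4=q depends on [2:t]
#5=t depends on [3:s, 4:q]
#6=q depends on [5:t]
#7=q depends on [6:q]
#8=s depends on [5:t]
#9=s depends on [8:s]
#10=u depends on [7:q]
sources: [0:r]
N(rest) = Σ N(rest − s) over sources s of rest; N(one piece) = 1:
  size 1 → [9]=1  [10]=1
  size 2 → [7,10]=1  [8,9]=1  [9,10]=2
  size 3 → [6,7,10]=1  [7,9,10]=3  [8,9,10]=3
  size 4 → [6,7,9,10]=4  [7,8,9,10]=6
  size 5 → [6,7,8,9,10]=10
  size 6 → [5,6,7,8,9,10]=10
  size 7 → [3,5,6,7,8,9,10]=10  [4,5,6,7,8,9,10]=10
  size 8 → [3,4,5,6,7,8,9,10]=20
  size 9 → [2,3,4,5,6,7,8,9,10]=20
  first=0(r) contributes 20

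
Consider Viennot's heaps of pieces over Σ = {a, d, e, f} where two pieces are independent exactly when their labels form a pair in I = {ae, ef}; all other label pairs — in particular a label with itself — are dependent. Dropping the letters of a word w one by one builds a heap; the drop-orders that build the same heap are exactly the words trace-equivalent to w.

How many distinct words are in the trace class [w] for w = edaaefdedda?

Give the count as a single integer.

4

drop 0:e onto floor
drop 1:d onto {0:e}
drop 2:a onto {1:d}
drop 3:a onto {2:a}
drop 4:e onto {1:d}
drop 5:f onto {3:a}
drop 6:d onto {4:e, 5:f}
drop 7:e onto {6:d}
drop 8:d onto {7:e}
drop 9:d onto {8:d}
drop 10:a onto {9:d}
ground layer = {0:e}
drop-orders for the pieces not yet dropped (sum over which currently-grounded one goes next):
  1 to go: {10} 1
  2 to go: {9,10} 1
  3 to go: {8,9,10} 1
  4 to go: {7,8,9,10} 1
  5 to go: {6,7,8,9,10} 1
  6 to go: {4,6,7,8,9,10} 1  {5,6,7,8,9,10} 1
  7 to go: {3,5,6,7,8,9,10} 1  {4,5,6,7,8,9,10} 2
  8 to go: {2,3,5,6,7,8,9,10} 1  {3,4,5,6,7,8,9,10} 3
  9 to go: {2,3,4,5,6,7,8,9,10} 4
  if 0:e drops first: 4 orders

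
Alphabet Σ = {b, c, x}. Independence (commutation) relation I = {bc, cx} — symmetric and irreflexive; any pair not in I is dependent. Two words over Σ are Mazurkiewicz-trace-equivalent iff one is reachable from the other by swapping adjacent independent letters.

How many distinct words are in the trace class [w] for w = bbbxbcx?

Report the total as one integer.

7

#0=b has no predecessor
#1=b depends on [0:b]
#2=b depends on [1:b]
#3=x depends on [2:b]
#4=b depends on [3:x]
#5=c has no predecessor
#6=x depends on [4:b]
sources: [0:b, 5:c]
N(rest) = Σ N(rest − s) over sources s of rest; N(one piece) = 1:
  size 1 → [5]=1  [6]=1
  size 2 → [4,6]=1  [5,6]=2
  size 3 → [3,4,6]=1  [4,5,6]=3
  size 4 → [2,3,4,6]=1  [3,4,5,6]=4
  size 5 → [1,2,3,4,6]=1  [2,3,4,5,6]=5
  first=0(b) contributes 6
  first=5(c) contributes 1
|[w]| = 7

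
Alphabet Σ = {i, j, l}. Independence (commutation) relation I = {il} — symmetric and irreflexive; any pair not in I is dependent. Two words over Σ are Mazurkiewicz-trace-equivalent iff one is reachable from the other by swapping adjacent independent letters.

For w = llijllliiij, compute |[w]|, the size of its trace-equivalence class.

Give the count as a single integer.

drop 0:l onto floor
drop 1:l onto {0:l}
drop 2:i onto floor
drop 3:j onto {1:l, 2:i}
drop 4:l onto {3:j}
drop 5:l onto {4:l}
drop 6:l onto {5:l}
drop 7:i onto {3:j}
drop 8:i onto {7:i}
drop 9:i onto {8:i}
drop 10:j onto {6:l, 9:i}
ground layer = {0:l, 2:i}
drop-orders for the pieces not yet dropped (sum over which currently-grounded one goes next):
  1 to go: {10} 1
  2 to go: {6,10} 1  {9,10} 1
  3 to go: {5,6,10} 1  {6,9,10} 2  {8,9,10} 1
  4 to go: {4,5,6,10} 1  {5,6,9,10} 3  {6,8,9,10} 3  {7,8,9,10} 1
  5 to go: {4,5,6,9,10} 4  {5,6,8,9,10} 6  {6,7,8,9,10} 4
  6 to go: {4,5,6,8,9,10} 10  {5,6,7,8,9,10} 10
  7 to go: {4,5,6,7,8,9,10} 20
  8 to go: {3,4,5,6,7,8,9,10} 20
  9 to go: {1,3,4,5,6,7,8,9,10} 20  {2,3,4,5,6,7,8,9,10} 20
  if 0:l drops first: 40 orders
  if 2:i drops first: 20 orders
heap linearizations: 60

60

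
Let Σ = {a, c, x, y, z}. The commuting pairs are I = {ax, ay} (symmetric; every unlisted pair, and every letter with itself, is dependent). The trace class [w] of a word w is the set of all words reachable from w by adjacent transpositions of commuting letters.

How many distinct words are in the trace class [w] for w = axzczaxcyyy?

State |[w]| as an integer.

4

piece 0:a — minimal
piece 1:x — minimal
piece 2:z rests on {0:a, 1:x}
piece 3:c rests on {2:z}
piece 4:z rests on {3:c}
piece 5:a rests on {4:z}
piece 6:x rests on {4:z}
piece 7:c rests on {5:a, 6:x}
piece 8:y rests on {7:c}
piece 9:y rests on {8:y}
piece 10:y rests on {9:y}
minimal pieces: {0:a, 1:x}
ways to finish when only these pieces remain (= sum over removing one remaining piece with nothing left below it):
  1 left: {10}→1
  2 left: {9,10}→1
  3 left: {8,9,10}→1
  4 left: {7,8,9,10}→1
  5 left: {5,7,8,9,10}→1  {6,7,8,9,10}→1
  6 left: {5,6,7,8,9,10}→2
  7 left: {4,5,6,7,8,9,10}→2
  8 left: {3,4,5,6,7,8,9,10}→2
  9 left: {2,3,4,5,6,7,8,9,10}→2
  placing 0:a first → 2 extensions
  placing 1:x first → 2 extensions
total linear extensions = 4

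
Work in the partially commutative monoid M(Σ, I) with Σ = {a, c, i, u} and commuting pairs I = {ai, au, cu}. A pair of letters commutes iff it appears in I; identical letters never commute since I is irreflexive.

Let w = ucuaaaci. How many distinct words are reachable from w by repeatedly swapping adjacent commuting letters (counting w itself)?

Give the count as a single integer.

0(u) covers ∅
1(c) covers ∅
2(u) covers 0:u
3(a) covers 1:c
4(a) covers 3:a
5(a) covers 4:a
6(c) covers 5:a
7(i) covers 2:u, 6:c
floor of heap: 0:u, 1:c
completions by unplaced set U, small U first (add the entries for U minus each lowest piece of U):
  |U|=1: {7}:1
  |U|=2: {2,7}:1  {6,7}:1
  |U|=3: {0,2,7}:1  {2,6,7}:2  {5,6,7}:1
  |U|=4: {0,2,6,7}:3  {2,5,6,7}:3  {4,5,6,7}:1
  |U|=5: {0,2,5,6,7}:6  {2,4,5,6,7}:4  {3,4,5,6,7}:1
  |U|=6: {0,2,4,5,6,7}:10  {1,3,4,5,6,7}:1  {2,3,4,5,6,7}:5
  start at 0(u): 6
  start at 1(c): 15
sum over floor = 21

21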